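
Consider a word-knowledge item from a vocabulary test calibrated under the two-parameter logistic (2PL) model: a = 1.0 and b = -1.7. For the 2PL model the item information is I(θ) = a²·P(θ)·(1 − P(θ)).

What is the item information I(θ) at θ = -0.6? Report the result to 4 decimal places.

P = 1/(1+e^{-1.1000}) = 0.7503
P(1−P) = 0.7503 × 0.2497 = 0.1874
I = a² × P(1−P) = 1.0² × 0.1874 = 0.18737

0.1874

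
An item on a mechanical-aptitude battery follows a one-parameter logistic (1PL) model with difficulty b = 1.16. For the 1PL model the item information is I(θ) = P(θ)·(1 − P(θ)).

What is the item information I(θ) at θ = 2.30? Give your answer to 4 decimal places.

P = 1/(1+e^{-1.1400}) = 0.7577
P(1−P) = 0.7577 × 0.2423 = 0.1836
I = P(1−P) = 0.18360

0.1836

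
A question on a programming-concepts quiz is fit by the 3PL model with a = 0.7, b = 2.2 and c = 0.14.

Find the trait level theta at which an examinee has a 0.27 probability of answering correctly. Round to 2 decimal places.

P(theta) = c + (1 − c) · 1 / (1 + exp(−a(theta − b)))
Remove guessing floor: (0.27 − 0.14)/(1 − 0.14) = 0.1512
logit = ln(0.1512/0.8488) = -1.7255
theta = b + logit/(a) = 2.2 + (-1.7255)/0.7000 = -0.2650

-0.27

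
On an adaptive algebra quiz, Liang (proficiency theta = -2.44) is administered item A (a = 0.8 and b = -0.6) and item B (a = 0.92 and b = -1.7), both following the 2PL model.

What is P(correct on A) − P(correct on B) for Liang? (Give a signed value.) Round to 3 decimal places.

P(theta) = 1 / (1 + exp(−a(theta − b)))
P_A = 0.1866
P_B = 0.3361
P_A − P_B = -0.1494

-0.149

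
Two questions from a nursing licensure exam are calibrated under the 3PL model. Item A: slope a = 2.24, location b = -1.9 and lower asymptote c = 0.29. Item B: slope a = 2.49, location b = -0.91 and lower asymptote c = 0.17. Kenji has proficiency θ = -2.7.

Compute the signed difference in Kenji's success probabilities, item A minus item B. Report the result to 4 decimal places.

P(θ) = c + (1 − c) · 1 / (1 + exp(−a(θ − b)))
P_A = 0.3914
P_B = 0.1795
P_A − P_B = 0.2119

0.2119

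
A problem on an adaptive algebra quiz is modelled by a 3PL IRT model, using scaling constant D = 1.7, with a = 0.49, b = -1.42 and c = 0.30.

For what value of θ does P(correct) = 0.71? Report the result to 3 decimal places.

P(θ) = c + (1 − c) · 1 / (1 + exp(−D·a(θ − b)))
Remove guessing floor: (0.71 − 0.30)/(1 − 0.30) = 0.5857
logit = ln(0.5857/0.4143) = 0.3463
θ = b + logit/(1.7·a) = -1.42 + 0.3463/0.8330 = -1.0043

-1.004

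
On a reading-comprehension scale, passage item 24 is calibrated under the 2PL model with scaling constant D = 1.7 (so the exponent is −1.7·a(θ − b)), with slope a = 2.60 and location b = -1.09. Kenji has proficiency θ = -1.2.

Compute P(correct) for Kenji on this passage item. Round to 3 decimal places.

0.381

P(θ) = 1 / (1 + exp(−D·a(θ − b)))
Exponent: 1.7 × 2.60 × (-1.2 − (-1.09)) = -0.4862
1/(1 + e^{0.4862}) = 0.3808
P = 0.3808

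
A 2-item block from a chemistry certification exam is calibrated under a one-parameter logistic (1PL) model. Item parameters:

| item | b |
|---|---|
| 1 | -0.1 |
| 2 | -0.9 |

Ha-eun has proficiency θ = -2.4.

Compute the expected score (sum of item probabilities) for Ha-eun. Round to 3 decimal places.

0.274

P(θ) = 1 / (1 + exp(−(θ − b)))
P_1 = 1/(1+e^{2.3000}) = 0.0911
P_2 = 1/(1+e^{1.5000}) = 0.1824
E[score] = 0.0911 + 0.1824 = 0.2735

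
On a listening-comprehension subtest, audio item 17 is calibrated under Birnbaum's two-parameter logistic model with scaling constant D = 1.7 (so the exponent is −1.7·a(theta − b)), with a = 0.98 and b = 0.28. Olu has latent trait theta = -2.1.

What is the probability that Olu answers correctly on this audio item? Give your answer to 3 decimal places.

0.019

P(theta) = 1 / (1 + exp(−D·a(theta − b)))
Exponent: 1.7 × 0.98 × (-2.1 − 0.28) = -3.9651
1/(1 + e^{3.9651}) = 0.0186
P = 0.0186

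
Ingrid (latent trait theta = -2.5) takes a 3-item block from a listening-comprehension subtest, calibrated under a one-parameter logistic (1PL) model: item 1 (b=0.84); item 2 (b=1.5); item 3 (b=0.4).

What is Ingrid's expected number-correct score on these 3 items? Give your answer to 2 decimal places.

P(theta) = 1 / (1 + exp(−(theta − b)))
P_1 = 1/(1+e^{3.3400}) = 0.0342
P_2 = 1/(1+e^{4.0000}) = 0.0180
P_3 = 1/(1+e^{2.9000}) = 0.0522
E[score] = 0.0342 + 0.0180 + 0.0522 = 0.1044

0.10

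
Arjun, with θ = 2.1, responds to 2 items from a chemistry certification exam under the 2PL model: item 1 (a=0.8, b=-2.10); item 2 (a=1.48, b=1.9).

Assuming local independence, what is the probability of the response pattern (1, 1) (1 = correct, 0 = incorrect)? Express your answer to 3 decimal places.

0.554

P(θ) = 1 / (1 + exp(−a(θ − b)))
P_1 = 1/(1+e^{-3.3600}) = 0.9664
P_2 = 1/(1+e^{-0.2960}) = 0.5735
L = P_1 × P_2 = 0.9664 × 0.5735 = 0.55421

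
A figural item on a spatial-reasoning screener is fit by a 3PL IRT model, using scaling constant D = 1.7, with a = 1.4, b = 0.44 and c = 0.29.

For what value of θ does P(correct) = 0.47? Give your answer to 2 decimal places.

-0.01

P(θ) = c + (1 − c) · 1 / (1 + exp(−D·a(θ − b)))
Remove guessing floor: (0.47 − 0.29)/(1 − 0.29) = 0.2535
logit = ln(0.2535/0.7465) = -1.0799
θ = b + logit/(1.7·a) = 0.44 + (-1.0799)/2.3800 = -0.0137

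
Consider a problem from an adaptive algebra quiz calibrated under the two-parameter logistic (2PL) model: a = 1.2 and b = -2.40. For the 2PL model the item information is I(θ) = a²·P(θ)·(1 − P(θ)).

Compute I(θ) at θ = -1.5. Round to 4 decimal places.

0.2725

P = 1/(1+e^{-1.0800}) = 0.7465
P(1−P) = 0.7465 × 0.2535 = 0.1892
I = a² × P(1−P) = 1.2² × 0.1892 = 0.27251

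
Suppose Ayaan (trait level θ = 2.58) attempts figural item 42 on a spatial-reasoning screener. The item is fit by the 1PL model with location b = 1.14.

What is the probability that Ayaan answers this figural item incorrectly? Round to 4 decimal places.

P(θ) = 1 / (1 + exp(−(θ − b)))
Exponent: (2.58 − 1.14) = 1.4400
1/(1 + e^{-1.4400}) = 0.8085
P = 0.8085
P(incorrect) = 1 − 0.8085 = 0.1915

0.1915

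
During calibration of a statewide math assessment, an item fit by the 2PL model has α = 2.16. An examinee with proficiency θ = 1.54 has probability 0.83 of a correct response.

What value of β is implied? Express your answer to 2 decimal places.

P(θ) = 1 / (1 + exp(−α(θ − β)))
logit(0.83) = ln(0.83/0.17) = 1.5856
β = θ − logit/(α) = 1.54 − 1.5856/2.1600 = 0.8059

0.81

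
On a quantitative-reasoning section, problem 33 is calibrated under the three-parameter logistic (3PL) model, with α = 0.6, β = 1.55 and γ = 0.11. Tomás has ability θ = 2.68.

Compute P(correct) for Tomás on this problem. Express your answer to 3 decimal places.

P(θ) = γ + (1 − γ) · 1 / (1 + exp(−α(θ − β)))
Exponent: 0.6 × (2.68 − 1.55) = 0.6780
1/(1 + e^{-0.6780}) = 0.6633
P = 0.11 + 0.89 × 0.6633 = 0.7003

0.700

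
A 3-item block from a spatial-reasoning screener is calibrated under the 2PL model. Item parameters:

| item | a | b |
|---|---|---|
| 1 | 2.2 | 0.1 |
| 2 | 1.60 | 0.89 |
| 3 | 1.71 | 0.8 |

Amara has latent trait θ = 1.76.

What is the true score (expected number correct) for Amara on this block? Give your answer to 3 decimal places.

P(θ) = 1 / (1 + exp(−a(θ − b)))
P_1 = 1/(1+e^{-3.6520}) = 0.9747
P_2 = 1/(1+e^{-1.3920}) = 0.8009
P_3 = 1/(1+e^{-1.6416}) = 0.8378
E[score] = 0.9747 + 0.8009 + 0.8378 = 2.6134

2.613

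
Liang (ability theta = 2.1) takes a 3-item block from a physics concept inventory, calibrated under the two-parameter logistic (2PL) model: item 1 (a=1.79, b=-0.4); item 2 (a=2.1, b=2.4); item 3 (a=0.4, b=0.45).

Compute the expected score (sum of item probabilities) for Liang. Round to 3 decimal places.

P(theta) = 1 / (1 + exp(−a(theta − b)))
P_1 = 1/(1+e^{-4.4750}) = 0.9887
P_2 = 1/(1+e^{0.6300}) = 0.3475
P_3 = 1/(1+e^{-0.6600}) = 0.6593
E[score] = 0.9887 + 0.3475 + 0.6593 = 1.9955

1.996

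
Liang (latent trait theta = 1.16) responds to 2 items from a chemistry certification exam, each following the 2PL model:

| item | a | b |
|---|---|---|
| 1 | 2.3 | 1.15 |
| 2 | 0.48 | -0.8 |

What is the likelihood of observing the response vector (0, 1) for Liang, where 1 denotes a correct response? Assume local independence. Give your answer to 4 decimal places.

P(theta) = 1 / (1 + exp(−a(theta − b)))
P_1 = 1/(1+e^{-0.0230}) = 0.5057
P_2 = 1/(1+e^{-0.9408}) = 0.7193
L = (1−P_1) × P_2 = 0.4943 × 0.7193 = 0.35550

0.3555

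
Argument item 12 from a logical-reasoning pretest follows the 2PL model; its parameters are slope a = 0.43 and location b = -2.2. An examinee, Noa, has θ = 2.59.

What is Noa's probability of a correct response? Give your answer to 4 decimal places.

P(θ) = 1 / (1 + exp(−a(θ − b)))
Exponent: 0.43 × (2.59 − (-2.2)) = 2.0597
1/(1 + e^{-2.0597}) = 0.8869

0.8869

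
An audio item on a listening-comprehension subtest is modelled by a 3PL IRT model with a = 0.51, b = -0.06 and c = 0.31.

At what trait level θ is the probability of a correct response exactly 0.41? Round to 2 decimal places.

-3.54

P(θ) = c + (1 − c) · 1 / (1 + exp(−a(θ − b)))
Remove guessing floor: (0.41 − 0.31)/(1 − 0.31) = 0.1449
logit = ln(0.1449/0.8551) = -1.7750
θ = b + logit/(a) = -0.06 + (-1.7750)/0.5100 = -3.5403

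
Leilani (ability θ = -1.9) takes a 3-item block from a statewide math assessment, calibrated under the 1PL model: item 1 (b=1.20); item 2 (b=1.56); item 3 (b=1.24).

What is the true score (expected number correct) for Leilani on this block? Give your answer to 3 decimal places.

0.115

P(θ) = 1 / (1 + exp(−(θ − b)))
P_1 = 1/(1+e^{3.1000}) = 0.0431
P_2 = 1/(1+e^{3.4600}) = 0.0305
P_3 = 1/(1+e^{3.1400}) = 0.0415
E[score] = 0.0431 + 0.0305 + 0.0415 = 0.1151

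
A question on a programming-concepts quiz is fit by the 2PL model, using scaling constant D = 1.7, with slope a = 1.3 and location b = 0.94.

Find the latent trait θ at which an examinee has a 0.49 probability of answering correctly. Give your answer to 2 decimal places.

P(θ) = 1 / (1 + exp(−D·a(θ − b)))
logit = ln(0.4900/0.5100) = -0.0400
θ = b + logit/(1.7·a) = 0.94 + (-0.0400)/2.2100 = 0.9219

0.92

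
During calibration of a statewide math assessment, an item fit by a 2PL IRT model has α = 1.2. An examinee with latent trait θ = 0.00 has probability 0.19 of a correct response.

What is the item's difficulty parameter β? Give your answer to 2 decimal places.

1.21

P(θ) = 1 / (1 + exp(−α(θ − β)))
logit(0.19) = ln(0.19/0.81) = -1.4500
β = θ − logit/(α) = 0.00 − (-1.4500)/1.2000 = 1.2083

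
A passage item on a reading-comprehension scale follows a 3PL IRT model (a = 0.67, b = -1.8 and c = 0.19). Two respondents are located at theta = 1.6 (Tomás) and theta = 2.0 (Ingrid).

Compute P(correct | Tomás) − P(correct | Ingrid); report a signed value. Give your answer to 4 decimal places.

-0.0164

P(theta) = c + (1 − c) · 1 / (1 + exp(−a(theta − b)))
P(Tomás) = 0.9247  [exponent 2.2780]
P(Ingrid) = 0.9411  [exponent 2.5460]
Difference = 0.9247 − 0.9411 = -0.0164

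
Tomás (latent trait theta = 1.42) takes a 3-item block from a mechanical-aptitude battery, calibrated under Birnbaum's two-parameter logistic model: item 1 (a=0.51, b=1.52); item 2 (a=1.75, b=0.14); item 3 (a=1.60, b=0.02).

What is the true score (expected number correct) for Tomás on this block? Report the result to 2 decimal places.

2.29

P(theta) = 1 / (1 + exp(−a(theta − b)))
P_1 = 1/(1+e^{0.0510}) = 0.4873
P_2 = 1/(1+e^{-2.2400}) = 0.9038
P_3 = 1/(1+e^{-2.2400}) = 0.9038
E[score] = 0.4873 + 0.9038 + 0.9038 = 2.2948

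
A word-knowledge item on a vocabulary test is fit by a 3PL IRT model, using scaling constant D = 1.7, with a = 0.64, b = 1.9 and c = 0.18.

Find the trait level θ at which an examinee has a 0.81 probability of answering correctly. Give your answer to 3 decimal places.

P(θ) = c + (1 − c) · 1 / (1 + exp(−D·a(θ − b)))
Remove guessing floor: (0.81 − 0.18)/(1 − 0.18) = 0.7683
logit = ln(0.7683/0.2317) = 1.1987
θ = b + logit/(1.7·a) = 1.9 + 1.1987/1.0880 = 3.0017

3.002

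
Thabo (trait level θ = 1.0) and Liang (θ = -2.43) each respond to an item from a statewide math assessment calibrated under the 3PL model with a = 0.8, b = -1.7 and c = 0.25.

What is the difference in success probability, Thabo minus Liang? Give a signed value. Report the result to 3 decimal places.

P(θ) = c + (1 − c) · 1 / (1 + exp(−a(θ − b)))
P(Thabo) = 0.9224  [exponent 2.1600]
P(Liang) = 0.5185  [exponent -0.5840]
Difference = 0.9224 − 0.5185 = 0.4039

0.404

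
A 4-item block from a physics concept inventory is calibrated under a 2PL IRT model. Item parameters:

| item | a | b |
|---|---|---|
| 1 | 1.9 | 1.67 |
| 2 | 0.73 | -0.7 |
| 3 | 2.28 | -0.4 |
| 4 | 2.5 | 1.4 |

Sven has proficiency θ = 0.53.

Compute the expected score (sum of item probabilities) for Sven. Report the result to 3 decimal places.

1.808

P(θ) = 1 / (1 + exp(−a(θ − b)))
P_1 = 1/(1+e^{2.1660}) = 0.1028
P_2 = 1/(1+e^{-0.8979}) = 0.7105
P_3 = 1/(1+e^{-2.1204}) = 0.8929
P_4 = 1/(1+e^{2.1750}) = 0.1020
E[score] = 0.1028 + 0.7105 + 0.8929 + 0.1020 = 1.8083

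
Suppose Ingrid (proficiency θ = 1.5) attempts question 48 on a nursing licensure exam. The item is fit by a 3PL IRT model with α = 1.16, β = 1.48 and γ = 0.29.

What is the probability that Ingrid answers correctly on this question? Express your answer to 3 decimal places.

P(θ) = γ + (1 − γ) · 1 / (1 + exp(−α(θ − β)))
Exponent: 1.16 × (1.5 − 1.48) = 0.0232
1/(1 + e^{-0.0232}) = 0.5058
P = 0.29 + 0.71 × 0.5058 = 0.6491

0.649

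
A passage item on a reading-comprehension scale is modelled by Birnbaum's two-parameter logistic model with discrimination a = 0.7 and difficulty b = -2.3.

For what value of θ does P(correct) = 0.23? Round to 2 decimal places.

P(θ) = 1 / (1 + exp(−a(θ − b)))
logit = ln(0.2300/0.7700) = -1.2083
θ = b + logit/(a) = -2.3 + (-1.2083)/0.7000 = -4.0262

-4.03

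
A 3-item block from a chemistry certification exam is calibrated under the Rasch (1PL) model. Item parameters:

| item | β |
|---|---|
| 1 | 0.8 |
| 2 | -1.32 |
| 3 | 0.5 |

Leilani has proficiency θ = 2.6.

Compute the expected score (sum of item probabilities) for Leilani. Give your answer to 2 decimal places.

2.73

P(θ) = 1 / (1 + exp(−(θ − β)))
P_1 = 1/(1+e^{-1.8000}) = 0.8581
P_2 = 1/(1+e^{-3.9200}) = 0.9805
P_3 = 1/(1+e^{-2.1000}) = 0.8909
E[score] = 0.8581 + 0.9805 + 0.8909 = 2.7296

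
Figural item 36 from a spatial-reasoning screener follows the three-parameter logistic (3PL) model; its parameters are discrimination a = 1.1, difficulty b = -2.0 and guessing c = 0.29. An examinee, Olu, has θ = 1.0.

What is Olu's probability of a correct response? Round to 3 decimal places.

0.975

P(θ) = c + (1 − c) · 1 / (1 + exp(−a(θ − b)))
Exponent: 1.1 × (1.0 − (-2.0)) = 3.3000
1/(1 + e^{-3.3000}) = 0.9644
P = 0.29 + 0.71 × 0.9644 = 0.9747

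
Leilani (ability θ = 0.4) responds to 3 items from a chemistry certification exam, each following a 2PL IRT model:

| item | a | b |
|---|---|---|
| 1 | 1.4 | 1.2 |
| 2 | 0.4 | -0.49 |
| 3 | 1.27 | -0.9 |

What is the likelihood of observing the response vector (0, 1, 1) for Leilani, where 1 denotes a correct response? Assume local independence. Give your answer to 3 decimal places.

0.372

P(θ) = 1 / (1 + exp(−a(θ − b)))
P_1 = 1/(1+e^{1.1200}) = 0.2460
P_2 = 1/(1+e^{-0.3560}) = 0.5881
P_3 = 1/(1+e^{-1.6510}) = 0.8390
L = (1−P_1) × P_2 × P_3 = 0.7540 × 0.5881 × 0.8390 = 0.37202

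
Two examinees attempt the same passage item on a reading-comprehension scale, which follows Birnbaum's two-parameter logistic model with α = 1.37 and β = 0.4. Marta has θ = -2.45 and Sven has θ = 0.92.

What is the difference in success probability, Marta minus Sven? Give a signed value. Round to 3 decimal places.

P(θ) = 1 / (1 + exp(−α(θ − β)))
P(Marta) = 0.0198  [exponent -3.9045]
P(Sven) = 0.6709  [exponent 0.7124]
Difference = 0.0198 − 0.6709 = -0.6512

-0.651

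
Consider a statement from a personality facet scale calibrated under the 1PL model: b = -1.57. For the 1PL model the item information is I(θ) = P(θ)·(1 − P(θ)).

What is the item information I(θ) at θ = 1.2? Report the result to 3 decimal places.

P = 1/(1+e^{-2.7700}) = 0.9410
P(1−P) = 0.9410 × 0.0590 = 0.0555
I = P(1−P) = 0.05549

0.055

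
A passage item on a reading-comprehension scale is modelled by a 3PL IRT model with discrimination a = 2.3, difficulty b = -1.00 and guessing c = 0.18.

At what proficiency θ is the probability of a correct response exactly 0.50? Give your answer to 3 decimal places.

-1.194

P(θ) = c + (1 − c) · 1 / (1 + exp(−a(θ − b)))
Remove guessing floor: (0.50 − 0.18)/(1 − 0.18) = 0.3902
logit = ln(0.3902/0.6098) = -0.4463
θ = b + logit/(a) = -1.00 + (-0.4463)/2.3000 = -1.1940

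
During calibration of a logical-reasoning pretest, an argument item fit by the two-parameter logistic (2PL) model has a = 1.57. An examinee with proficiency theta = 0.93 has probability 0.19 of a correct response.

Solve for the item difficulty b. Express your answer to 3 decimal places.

1.854

P(theta) = 1 / (1 + exp(−a(theta − b)))
logit(0.19) = ln(0.19/0.81) = -1.4500
b = theta − logit/(a) = 0.93 − (-1.4500)/1.5700 = 1.8536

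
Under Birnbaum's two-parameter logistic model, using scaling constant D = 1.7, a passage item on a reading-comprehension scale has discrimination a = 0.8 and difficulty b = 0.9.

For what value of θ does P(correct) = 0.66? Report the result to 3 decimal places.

P(θ) = 1 / (1 + exp(−D·a(θ − b)))
logit = ln(0.6600/0.3400) = 0.6633
θ = b + logit/(1.7·a) = 0.9 + 0.6633/1.3600 = 1.3877

1.388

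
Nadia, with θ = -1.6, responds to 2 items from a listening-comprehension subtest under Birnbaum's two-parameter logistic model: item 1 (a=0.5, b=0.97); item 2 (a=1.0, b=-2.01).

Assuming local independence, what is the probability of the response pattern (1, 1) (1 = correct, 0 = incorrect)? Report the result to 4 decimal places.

0.1303

P(θ) = 1 / (1 + exp(−a(θ − b)))
P_1 = 1/(1+e^{1.2850}) = 0.2167
P_2 = 1/(1+e^{-0.4100}) = 0.6011
L = P_1 × P_2 = 0.2167 × 0.6011 = 0.13026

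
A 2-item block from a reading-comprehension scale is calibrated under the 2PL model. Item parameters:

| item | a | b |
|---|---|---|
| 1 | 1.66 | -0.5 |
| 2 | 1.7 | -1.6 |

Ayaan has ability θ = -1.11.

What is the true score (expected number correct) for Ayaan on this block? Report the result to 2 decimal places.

P(θ) = 1 / (1 + exp(−a(θ − b)))
P_1 = 1/(1+e^{1.0126}) = 0.2665
P_2 = 1/(1+e^{-0.8330}) = 0.6970
E[score] = 0.2665 + 0.6970 = 0.9635

0.96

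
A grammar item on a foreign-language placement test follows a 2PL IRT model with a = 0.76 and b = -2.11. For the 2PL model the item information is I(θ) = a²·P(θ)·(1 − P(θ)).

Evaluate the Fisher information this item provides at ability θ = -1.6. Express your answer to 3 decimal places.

P = 1/(1+e^{-0.3876}) = 0.5957
P(1−P) = 0.5957 × 0.4043 = 0.2408
I = a² × P(1−P) = 0.76² × 0.2408 = 0.13911

0.139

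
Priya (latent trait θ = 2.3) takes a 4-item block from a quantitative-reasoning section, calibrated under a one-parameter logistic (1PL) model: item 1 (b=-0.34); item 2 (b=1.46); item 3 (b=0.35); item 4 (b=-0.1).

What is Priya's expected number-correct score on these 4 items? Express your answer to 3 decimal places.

3.424

P(θ) = 1 / (1 + exp(−(θ − b)))
P_1 = 1/(1+e^{-2.6400}) = 0.9334
P_2 = 1/(1+e^{-0.8400}) = 0.6985
P_3 = 1/(1+e^{-1.9500}) = 0.8754
P_4 = 1/(1+e^{-2.4000}) = 0.9168
E[score] = 0.9334 + 0.6985 + 0.8754 + 0.9168 = 3.4241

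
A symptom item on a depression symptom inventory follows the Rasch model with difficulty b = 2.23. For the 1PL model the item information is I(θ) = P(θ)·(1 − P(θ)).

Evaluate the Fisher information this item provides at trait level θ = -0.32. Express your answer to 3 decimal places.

P = 1/(1+e^{2.5500}) = 0.0724
P(1−P) = 0.0724 × 0.9276 = 0.0672
I = P(1−P) = 0.06718

0.067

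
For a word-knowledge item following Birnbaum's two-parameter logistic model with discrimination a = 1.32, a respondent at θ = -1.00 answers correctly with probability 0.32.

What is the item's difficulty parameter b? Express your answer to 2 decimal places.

P(θ) = 1 / (1 + exp(−a(θ − b)))
logit(0.32) = ln(0.32/0.68) = -0.7538
b = θ − logit/(a) = -1.00 − (-0.7538)/1.3200 = -0.4290

-0.43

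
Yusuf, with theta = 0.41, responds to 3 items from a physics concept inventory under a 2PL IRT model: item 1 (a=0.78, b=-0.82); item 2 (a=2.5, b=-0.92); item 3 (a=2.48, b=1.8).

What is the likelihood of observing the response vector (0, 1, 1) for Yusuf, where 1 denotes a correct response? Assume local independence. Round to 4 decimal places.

0.0082

P(theta) = 1 / (1 + exp(−a(theta − b)))
P_1 = 1/(1+e^{-0.9594}) = 0.7230
P_2 = 1/(1+e^{-3.3250}) = 0.9653
P_3 = 1/(1+e^{3.4472}) = 0.0309
L = (1−P_1) × P_2 × P_3 = 0.2770 × 0.9653 × 0.0309 = 0.00825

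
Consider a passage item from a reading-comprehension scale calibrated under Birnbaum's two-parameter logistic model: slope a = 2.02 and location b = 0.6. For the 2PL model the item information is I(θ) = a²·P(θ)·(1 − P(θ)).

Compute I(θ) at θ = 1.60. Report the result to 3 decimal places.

0.422

P = 1/(1+e^{-2.0200}) = 0.8829
P(1−P) = 0.8829 × 0.1171 = 0.1034
I = a² × P(1−P) = 2.02² × 0.1034 = 0.42192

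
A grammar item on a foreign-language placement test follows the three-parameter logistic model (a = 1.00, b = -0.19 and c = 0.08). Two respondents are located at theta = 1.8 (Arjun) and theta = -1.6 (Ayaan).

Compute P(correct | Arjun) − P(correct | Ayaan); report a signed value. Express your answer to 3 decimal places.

0.629

P(theta) = c + (1 − c) · 1 / (1 + exp(−a(theta − b)))
P(Arjun) = 0.8894  [exponent 1.9900]
P(Ayaan) = 0.2605  [exponent -1.4100]
Difference = 0.8894 − 0.2605 = 0.6288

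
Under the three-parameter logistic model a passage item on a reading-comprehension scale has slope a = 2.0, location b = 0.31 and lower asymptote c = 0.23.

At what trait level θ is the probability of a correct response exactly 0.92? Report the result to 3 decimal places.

P(θ) = c + (1 − c) · 1 / (1 + exp(−a(θ − b)))
Remove guessing floor: (0.92 − 0.23)/(1 − 0.23) = 0.8961
logit = ln(0.8961/0.1039) = 2.1547
θ = b + logit/(a) = 0.31 + 2.1547/2.0000 = 1.3873

1.387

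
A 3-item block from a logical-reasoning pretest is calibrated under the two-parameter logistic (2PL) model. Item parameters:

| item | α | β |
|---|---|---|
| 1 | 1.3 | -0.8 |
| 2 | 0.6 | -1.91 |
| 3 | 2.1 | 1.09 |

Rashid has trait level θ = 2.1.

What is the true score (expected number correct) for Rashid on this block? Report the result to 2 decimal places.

P(θ) = 1 / (1 + exp(−α(θ − β)))
P_1 = 1/(1+e^{-3.7700}) = 0.9775
P_2 = 1/(1+e^{-2.4060}) = 0.9173
P_3 = 1/(1+e^{-2.1210}) = 0.8929
E[score] = 0.9775 + 0.9173 + 0.8929 = 2.7877

2.79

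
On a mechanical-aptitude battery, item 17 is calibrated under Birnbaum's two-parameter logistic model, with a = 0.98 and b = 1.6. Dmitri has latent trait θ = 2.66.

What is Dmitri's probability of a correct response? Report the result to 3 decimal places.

P(θ) = 1 / (1 + exp(−a(θ − b)))
Exponent: 0.98 × (2.66 − 1.6) = 1.0388
1/(1 + e^{-1.0388}) = 0.7386

0.739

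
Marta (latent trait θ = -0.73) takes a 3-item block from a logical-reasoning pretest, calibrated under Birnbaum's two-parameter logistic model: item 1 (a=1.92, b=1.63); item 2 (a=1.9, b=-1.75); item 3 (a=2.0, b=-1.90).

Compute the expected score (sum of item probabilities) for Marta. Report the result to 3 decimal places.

P(θ) = 1 / (1 + exp(−a(θ − b)))
P_1 = 1/(1+e^{4.5312}) = 0.0107
P_2 = 1/(1+e^{-1.9380}) = 0.8741
P_3 = 1/(1+e^{-2.3400}) = 0.9121
E[score] = 0.0107 + 0.8741 + 0.9121 = 1.7969

1.797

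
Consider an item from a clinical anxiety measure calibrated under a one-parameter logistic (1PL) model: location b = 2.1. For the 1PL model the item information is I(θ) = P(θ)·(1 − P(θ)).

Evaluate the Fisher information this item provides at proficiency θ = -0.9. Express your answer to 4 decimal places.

0.0452

P = 1/(1+e^{3.0000}) = 0.0474
P(1−P) = 0.0474 × 0.9526 = 0.0452
I = P(1−P) = 0.04518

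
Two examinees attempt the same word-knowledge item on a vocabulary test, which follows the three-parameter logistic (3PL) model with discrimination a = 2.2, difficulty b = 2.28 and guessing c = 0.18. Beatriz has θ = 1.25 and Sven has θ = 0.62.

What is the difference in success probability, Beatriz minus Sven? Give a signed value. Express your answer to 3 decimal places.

0.056

P(θ) = c + (1 − c) · 1 / (1 + exp(−a(θ − b)))
P(Beatriz) = 0.2571  [exponent -2.2660]
P(Sven) = 0.2007  [exponent -3.6520]
Difference = 0.2571 − 0.2007 = 0.0563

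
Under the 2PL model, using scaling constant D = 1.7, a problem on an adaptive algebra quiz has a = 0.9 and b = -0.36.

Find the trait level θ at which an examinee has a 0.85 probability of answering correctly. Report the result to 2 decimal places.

P(θ) = 1 / (1 + exp(−D·a(θ − b)))
logit = ln(0.8500/0.1500) = 1.7346
θ = b + logit/(1.7·a) = -0.36 + 1.7346/1.5300 = 0.7737

0.77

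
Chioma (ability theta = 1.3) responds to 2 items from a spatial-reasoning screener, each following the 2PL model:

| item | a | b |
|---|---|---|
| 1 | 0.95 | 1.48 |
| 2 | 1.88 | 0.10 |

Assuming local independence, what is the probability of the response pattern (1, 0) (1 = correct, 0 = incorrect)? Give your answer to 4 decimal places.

P(theta) = 1 / (1 + exp(−a(theta − b)))
P_1 = 1/(1+e^{0.1710}) = 0.4574
P_2 = 1/(1+e^{-2.2560}) = 0.9052
L = P_1 × (1−P_2) = 0.4574 × 0.0948 = 0.04337

0.0434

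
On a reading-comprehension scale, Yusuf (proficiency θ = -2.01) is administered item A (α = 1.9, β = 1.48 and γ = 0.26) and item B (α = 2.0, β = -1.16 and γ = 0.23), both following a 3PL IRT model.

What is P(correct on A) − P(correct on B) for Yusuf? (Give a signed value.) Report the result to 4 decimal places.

P(θ) = γ + (1 − γ) · 1 / (1 + exp(−α(θ − β)))
P_A = 0.2610
P_B = 0.3489
P_A − P_B = -0.0880

-0.0880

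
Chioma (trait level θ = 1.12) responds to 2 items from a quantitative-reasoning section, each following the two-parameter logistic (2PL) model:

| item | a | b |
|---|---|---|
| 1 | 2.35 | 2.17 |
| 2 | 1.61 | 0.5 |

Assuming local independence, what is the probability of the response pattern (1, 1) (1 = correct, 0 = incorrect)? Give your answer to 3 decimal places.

P(θ) = 1 / (1 + exp(−a(θ − b)))
P_1 = 1/(1+e^{2.4675}) = 0.0782
P_2 = 1/(1+e^{-0.9982}) = 0.7307
L = P_1 × P_2 = 0.0782 × 0.7307 = 0.05712

0.057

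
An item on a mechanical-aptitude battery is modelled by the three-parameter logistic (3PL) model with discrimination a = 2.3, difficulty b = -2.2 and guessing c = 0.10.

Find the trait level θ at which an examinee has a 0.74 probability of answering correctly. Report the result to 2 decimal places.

-1.81

P(θ) = c + (1 − c) · 1 / (1 + exp(−a(θ − b)))
Remove guessing floor: (0.74 − 0.10)/(1 − 0.10) = 0.7111
logit = ln(0.7111/0.2889) = 0.9008
θ = b + logit/(a) = -2.2 + 0.9008/2.3000 = -1.8084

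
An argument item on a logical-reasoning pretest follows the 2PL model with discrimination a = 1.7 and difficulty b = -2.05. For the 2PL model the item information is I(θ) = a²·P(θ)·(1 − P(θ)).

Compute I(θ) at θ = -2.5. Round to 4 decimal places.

0.6263

P = 1/(1+e^{0.7650}) = 0.3176
P(1−P) = 0.3176 × 0.6824 = 0.2167
I = a² × P(1−P) = 1.7² × 0.2167 = 0.62631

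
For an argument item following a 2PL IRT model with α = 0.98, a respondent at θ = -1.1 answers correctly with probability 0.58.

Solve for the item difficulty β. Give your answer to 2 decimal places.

P(θ) = 1 / (1 + exp(−α(θ − β)))
logit(0.58) = ln(0.58/0.42) = 0.3228
β = θ − logit/(α) = -1.1 − 0.3228/0.9800 = -1.4294

-1.43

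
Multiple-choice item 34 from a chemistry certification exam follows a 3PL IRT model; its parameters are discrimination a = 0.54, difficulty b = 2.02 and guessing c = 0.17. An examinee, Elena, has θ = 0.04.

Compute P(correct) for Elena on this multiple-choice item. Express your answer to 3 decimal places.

0.382

P(θ) = c + (1 − c) · 1 / (1 + exp(−a(θ − b)))
Exponent: 0.54 × (0.04 − 2.02) = -1.0692
1/(1 + e^{1.0692}) = 0.2556
P = 0.17 + 0.83 × 0.2556 = 0.3821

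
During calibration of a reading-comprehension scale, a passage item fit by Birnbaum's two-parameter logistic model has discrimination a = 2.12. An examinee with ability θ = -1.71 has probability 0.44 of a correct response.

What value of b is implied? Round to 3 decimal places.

-1.596

P(θ) = 1 / (1 + exp(−a(θ − b)))
logit(0.44) = ln(0.44/0.56) = -0.2412
b = θ − logit/(a) = -1.71 − (-0.2412)/2.1200 = -1.5962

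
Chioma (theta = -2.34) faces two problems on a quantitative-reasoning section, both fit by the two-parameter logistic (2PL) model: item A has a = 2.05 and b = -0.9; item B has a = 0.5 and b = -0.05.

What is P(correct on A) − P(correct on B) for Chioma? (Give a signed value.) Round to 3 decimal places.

-0.192

P(theta) = 1 / (1 + exp(−a(theta − b)))
P_A = 0.0496
P_B = 0.2414
P_A − P_B = -0.1918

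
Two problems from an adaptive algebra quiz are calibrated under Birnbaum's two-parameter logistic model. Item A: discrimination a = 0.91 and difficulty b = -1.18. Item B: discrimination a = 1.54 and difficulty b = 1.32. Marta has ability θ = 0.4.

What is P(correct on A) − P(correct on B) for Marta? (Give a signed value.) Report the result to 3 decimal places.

P(θ) = 1 / (1 + exp(−a(θ − b)))
P_A = 0.8081
P_B = 0.1952
P_A − P_B = 0.6130

0.613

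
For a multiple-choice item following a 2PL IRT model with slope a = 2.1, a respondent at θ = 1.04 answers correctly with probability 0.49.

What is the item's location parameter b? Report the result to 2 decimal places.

P(θ) = 1 / (1 + exp(−a(θ − b)))
logit(0.49) = ln(0.49/0.51) = -0.0400
b = θ − logit/(a) = 1.04 − (-0.0400)/2.1000 = 1.0591

1.06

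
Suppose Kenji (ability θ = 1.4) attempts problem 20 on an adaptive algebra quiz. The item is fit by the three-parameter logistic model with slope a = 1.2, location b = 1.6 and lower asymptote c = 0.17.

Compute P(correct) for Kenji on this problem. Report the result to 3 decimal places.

P(θ) = c + (1 − c) · 1 / (1 + exp(−a(θ − b)))
Exponent: 1.2 × (1.4 − 1.6) = -0.2400
1/(1 + e^{0.2400}) = 0.4403
P = 0.17 + 0.83 × 0.4403 = 0.5354

0.535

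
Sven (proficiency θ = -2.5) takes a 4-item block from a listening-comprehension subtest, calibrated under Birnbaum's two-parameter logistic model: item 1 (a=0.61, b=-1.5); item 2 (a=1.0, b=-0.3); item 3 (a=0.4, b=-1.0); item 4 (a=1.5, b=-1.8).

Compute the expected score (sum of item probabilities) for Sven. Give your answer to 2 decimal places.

P(θ) = 1 / (1 + exp(−a(θ − b)))
P_1 = 1/(1+e^{0.6100}) = 0.3521
P_2 = 1/(1+e^{2.2000}) = 0.0998
P_3 = 1/(1+e^{0.6000}) = 0.3543
P_4 = 1/(1+e^{1.0500}) = 0.2592
E[score] = 0.3521 + 0.0998 + 0.3543 + 0.2592 = 1.0654

1.07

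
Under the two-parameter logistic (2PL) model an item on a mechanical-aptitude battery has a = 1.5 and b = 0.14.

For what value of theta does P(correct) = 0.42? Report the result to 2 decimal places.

-0.08

P(theta) = 1 / (1 + exp(−a(theta − b)))
logit = ln(0.4200/0.5800) = -0.3228
theta = b + logit/(a) = 0.14 + (-0.3228)/1.5000 = -0.0752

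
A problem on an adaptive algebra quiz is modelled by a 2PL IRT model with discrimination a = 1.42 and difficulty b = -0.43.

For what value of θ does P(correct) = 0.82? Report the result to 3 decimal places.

0.638

P(θ) = 1 / (1 + exp(−a(θ − b)))
logit = ln(0.8200/0.1800) = 1.5163
θ = b + logit/(a) = -0.43 + 1.5163/1.4200 = 0.6379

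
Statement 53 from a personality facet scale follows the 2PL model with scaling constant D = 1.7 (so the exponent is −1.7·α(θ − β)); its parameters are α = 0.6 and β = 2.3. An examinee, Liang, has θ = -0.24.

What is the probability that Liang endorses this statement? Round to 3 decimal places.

0.070

P(θ) = 1 / (1 + exp(−D·α(θ − β)))
Exponent: 1.7 × 0.6 × (-0.24 − 2.3) = -2.5908
1/(1 + e^{2.5908}) = 0.0697
P = 0.0697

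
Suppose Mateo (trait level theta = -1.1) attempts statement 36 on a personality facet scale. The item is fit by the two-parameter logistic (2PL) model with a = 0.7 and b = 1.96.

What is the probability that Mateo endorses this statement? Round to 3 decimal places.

0.105

P(theta) = 1 / (1 + exp(−a(theta − b)))
Exponent: 0.7 × (-1.1 − 1.96) = -2.1420
1/(1 + e^{2.1420}) = 0.1051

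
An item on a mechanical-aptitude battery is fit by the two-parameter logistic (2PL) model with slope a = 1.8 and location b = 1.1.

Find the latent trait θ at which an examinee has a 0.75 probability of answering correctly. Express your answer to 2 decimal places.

P(θ) = 1 / (1 + exp(−a(θ − b)))
logit = ln(0.7500/0.2500) = 1.0986
θ = b + logit/(a) = 1.1 + 1.0986/1.8000 = 1.7103

1.71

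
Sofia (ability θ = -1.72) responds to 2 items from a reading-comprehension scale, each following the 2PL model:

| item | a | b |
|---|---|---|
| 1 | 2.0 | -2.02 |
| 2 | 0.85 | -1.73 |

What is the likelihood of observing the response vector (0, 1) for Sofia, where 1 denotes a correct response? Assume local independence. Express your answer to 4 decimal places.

0.1779

P(θ) = 1 / (1 + exp(−a(θ − b)))
P_1 = 1/(1+e^{-0.6000}) = 0.6457
P_2 = 1/(1+e^{-0.0085}) = 0.5021
L = (1−P_1) × P_2 = 0.3543 × 0.5021 = 0.17792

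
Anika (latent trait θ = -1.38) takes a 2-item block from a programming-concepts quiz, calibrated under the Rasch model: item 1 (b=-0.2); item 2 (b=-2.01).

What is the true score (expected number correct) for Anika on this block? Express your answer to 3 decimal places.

0.888

P(θ) = 1 / (1 + exp(−(θ − b)))
P_1 = 1/(1+e^{1.1800}) = 0.2351
P_2 = 1/(1+e^{-0.6300}) = 0.6525
E[score] = 0.2351 + 0.6525 = 0.8875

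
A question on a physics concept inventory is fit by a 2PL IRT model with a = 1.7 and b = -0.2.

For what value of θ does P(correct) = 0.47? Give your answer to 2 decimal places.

-0.27

P(θ) = 1 / (1 + exp(−a(θ − b)))
logit = ln(0.4700/0.5300) = -0.1201
θ = b + logit/(a) = -0.2 + (-0.1201)/1.7000 = -0.2707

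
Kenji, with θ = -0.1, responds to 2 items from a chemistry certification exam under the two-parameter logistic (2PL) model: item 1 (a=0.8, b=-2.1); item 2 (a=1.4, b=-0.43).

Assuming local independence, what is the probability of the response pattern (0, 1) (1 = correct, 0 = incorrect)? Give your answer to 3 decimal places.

P(θ) = 1 / (1 + exp(−a(θ − b)))
P_1 = 1/(1+e^{-1.6000}) = 0.8320
P_2 = 1/(1+e^{-0.4620}) = 0.6135
L = (1−P_1) × P_2 = 0.1680 × 0.6135 = 0.10305

0.103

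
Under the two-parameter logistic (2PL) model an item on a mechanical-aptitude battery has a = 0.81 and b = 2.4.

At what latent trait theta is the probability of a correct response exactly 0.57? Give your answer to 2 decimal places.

P(theta) = 1 / (1 + exp(−a(theta − b)))
logit = ln(0.5700/0.4300) = 0.2819
theta = b + logit/(a) = 2.4 + 0.2819/0.8100 = 2.7480

2.75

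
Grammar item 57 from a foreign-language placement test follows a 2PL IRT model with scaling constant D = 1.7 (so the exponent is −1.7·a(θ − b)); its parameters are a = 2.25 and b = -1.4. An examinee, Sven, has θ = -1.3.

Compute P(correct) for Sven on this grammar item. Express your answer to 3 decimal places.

P(θ) = 1 / (1 + exp(−D·a(θ − b)))
Exponent: 1.7 × 2.25 × (-1.3 − (-1.4)) = 0.3825
1/(1 + e^{-0.3825}) = 0.5945
P = 0.5945

0.594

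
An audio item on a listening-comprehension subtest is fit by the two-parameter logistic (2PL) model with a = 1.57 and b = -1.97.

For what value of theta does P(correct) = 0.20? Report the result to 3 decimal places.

-2.853

P(theta) = 1 / (1 + exp(−a(theta − b)))
logit = ln(0.2000/0.8000) = -1.3863
theta = b + logit/(a) = -1.97 + (-1.3863)/1.5700 = -2.8530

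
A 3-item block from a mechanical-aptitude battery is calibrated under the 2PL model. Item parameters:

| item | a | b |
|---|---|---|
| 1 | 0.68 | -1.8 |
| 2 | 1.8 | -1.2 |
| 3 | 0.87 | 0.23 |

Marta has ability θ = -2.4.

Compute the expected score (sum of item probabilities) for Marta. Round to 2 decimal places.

0.59

P(θ) = 1 / (1 + exp(−a(θ − b)))
P_1 = 1/(1+e^{0.4080}) = 0.3994
P_2 = 1/(1+e^{2.1600}) = 0.1034
P_3 = 1/(1+e^{2.2881}) = 0.0921
E[score] = 0.3994 + 0.1034 + 0.0921 = 0.5949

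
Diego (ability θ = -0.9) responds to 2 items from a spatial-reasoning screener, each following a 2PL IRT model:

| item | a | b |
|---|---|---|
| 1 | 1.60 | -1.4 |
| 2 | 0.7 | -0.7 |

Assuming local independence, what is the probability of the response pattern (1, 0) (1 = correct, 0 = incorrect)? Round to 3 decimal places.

0.369

P(θ) = 1 / (1 + exp(−a(θ − b)))
P_1 = 1/(1+e^{-0.8000}) = 0.6900
P_2 = 1/(1+e^{0.1400}) = 0.4651
L = P_1 × (1−P_2) = 0.6900 × 0.5349 = 0.36910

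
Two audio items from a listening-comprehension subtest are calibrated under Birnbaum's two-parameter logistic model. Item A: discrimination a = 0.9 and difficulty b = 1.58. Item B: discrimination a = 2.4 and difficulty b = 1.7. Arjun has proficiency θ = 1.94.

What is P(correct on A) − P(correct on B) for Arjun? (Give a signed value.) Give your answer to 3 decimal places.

P(θ) = 1 / (1 + exp(−a(θ − b)))
P_A = 0.5803
P_B = 0.6401
P_A − P_B = -0.0598

-0.060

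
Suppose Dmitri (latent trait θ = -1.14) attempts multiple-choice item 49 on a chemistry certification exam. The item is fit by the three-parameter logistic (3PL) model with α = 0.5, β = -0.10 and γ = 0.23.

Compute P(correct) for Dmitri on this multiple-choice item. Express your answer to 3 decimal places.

P(θ) = γ + (1 − γ) · 1 / (1 + exp(−α(θ − β)))
Exponent: 0.5 × (-1.14 − (-0.10)) = -0.5200
1/(1 + e^{0.5200}) = 0.3729
P = 0.23 + 0.77 × 0.3729 = 0.5171

0.517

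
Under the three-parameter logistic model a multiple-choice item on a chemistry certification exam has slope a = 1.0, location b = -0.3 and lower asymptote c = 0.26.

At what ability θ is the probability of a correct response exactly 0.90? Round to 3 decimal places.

P(θ) = c + (1 − c) · 1 / (1 + exp(−a(θ − b)))
Remove guessing floor: (0.90 − 0.26)/(1 − 0.26) = 0.8649
logit = ln(0.8649/0.1351) = 1.8563
θ = b + logit/(a) = -0.3 + 1.8563/1.0000 = 1.5563

1.556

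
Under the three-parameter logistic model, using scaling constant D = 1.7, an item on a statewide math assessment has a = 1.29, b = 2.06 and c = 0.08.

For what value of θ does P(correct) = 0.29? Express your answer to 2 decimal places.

1.50

P(θ) = c + (1 − c) · 1 / (1 + exp(−D·a(θ − b)))
Remove guessing floor: (0.29 − 0.08)/(1 − 0.08) = 0.2283
logit = ln(0.2283/0.7717) = -1.2182
θ = b + logit/(1.7·a) = 2.06 + (-1.2182)/2.1930 = 1.5045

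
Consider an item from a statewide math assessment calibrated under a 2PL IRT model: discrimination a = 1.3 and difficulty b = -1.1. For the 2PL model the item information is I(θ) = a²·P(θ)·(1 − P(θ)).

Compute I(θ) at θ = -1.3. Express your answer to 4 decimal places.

0.4154

P = 1/(1+e^{0.2600}) = 0.4354
P(1−P) = 0.4354 × 0.5646 = 0.2458
I = a² × P(1−P) = 1.3² × 0.2458 = 0.41544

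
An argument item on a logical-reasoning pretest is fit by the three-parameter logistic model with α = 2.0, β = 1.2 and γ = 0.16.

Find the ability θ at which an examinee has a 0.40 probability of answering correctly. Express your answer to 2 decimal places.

0.74

P(θ) = γ + (1 − γ) · 1 / (1 + exp(−α(θ − β)))
Remove guessing floor: (0.40 − 0.16)/(1 − 0.16) = 0.2857
logit = ln(0.2857/0.7143) = -0.9163
θ = β + logit/(α) = 1.2 + (-0.9163)/2.0000 = 0.7419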